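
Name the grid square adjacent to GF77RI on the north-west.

Longitude subsquare r = 17; −1 → 16 = q.
Latitude subsquare i = 8; +1 → 9 = j.

GF77qj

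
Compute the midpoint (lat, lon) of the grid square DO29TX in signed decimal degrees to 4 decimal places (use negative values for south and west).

59.9792, -114.3750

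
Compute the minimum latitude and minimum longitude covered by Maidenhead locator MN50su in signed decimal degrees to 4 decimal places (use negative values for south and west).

40.8333, 71.5000

Field M=12, N=13: +12·20° lon, +13·10° lat → SW at lon 60°, lat 40°.
Square 5, 0: +5·2° lon, +0·1° lat → SW at lon 70°, lat 40°.
Subsquare s=18, u=20: +18·0.0833333° lon, +20·0.0416667° lat → SW at lon 71.5°, lat 40.8333°.
latitude 40.8333, longitude 71.5000.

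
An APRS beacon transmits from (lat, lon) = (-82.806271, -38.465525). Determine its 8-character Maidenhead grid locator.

HA07se46

Add 180° to longitude and 90° to latitude: 141.53447, 7.19373.
Field: 141.53447/20 → 7 → H, 7.19373/10 → 0 → A; chars HA.
Square: 1.53447/2 → 0, 7.19373/1 → 7; chars 07.
Subsquare: 1.53447/0.0833333 → 18 → s, 0.19373/0.0416667 → 4 → e; chars se.
Extended square: 0.03447/0.00833333 → 4, 0.02706/0.00416667 → 6; chars 46.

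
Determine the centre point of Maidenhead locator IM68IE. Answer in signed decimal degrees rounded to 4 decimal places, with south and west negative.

Field I=8, M=12: +8·20° lon, +12·10° lat → SW at lon -20°, lat 30°.
Square 6, 8: +6·2° lon, +8·1° lat → SW at lon -8°, lat 38°.
Subsquare i=8, e=4: +8·0.0833333° lon, +4·0.0416667° lat → SW at lon -7.33333°, lat 38.1667°.
Cell spans 0.0833333° lon × 0.0416667° lat. Centre is SW corner plus half of each.
latitude 38.1875, longitude -7.2917.

38.1875, -7.2917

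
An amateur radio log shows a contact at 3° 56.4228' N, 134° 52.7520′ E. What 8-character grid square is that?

Add 180° to longitude and 90° to latitude: 314.87920, 93.94038.
Field: 314.87920/20 → 15 → P, 93.94038/10 → 9 → J; chars PJ.
Square: 14.87920/2 → 7, 3.94038/1 → 3; chars 73.
Subsquare: 0.87920/0.0833333 → 10 → k, 0.94038/0.0416667 → 22 → w; chars kw.
Extended square: 0.04587/0.00833333 → 5, 0.02371/0.00416667 → 5; chars 55.

PJ73kw55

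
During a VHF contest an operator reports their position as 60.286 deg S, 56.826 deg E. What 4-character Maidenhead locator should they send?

Add 180° to longitude and 90° to latitude: 236.83, 29.71.
Field: 236.83/20 → 11 → L, 29.71/10 → 2 → C; chars LC.
Square: 16.83/2 → 8, 9.71/1 → 9; chars 89.

LC89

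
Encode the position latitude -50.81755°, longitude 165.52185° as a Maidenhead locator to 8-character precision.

Shift to the Maidenhead origin (180°W, 90°S): lon 345.52185, lat 39.18245.
Field: lon ⌊345.52185/20⌋ = 17 → R; lat ⌊39.18245/10⌋ = 3 → D.
Square: lon ⌊5.52185/2⌋ = 2; lat ⌊9.18245/1⌋ = 9.
Subsquare: lon ⌊1.52185/0.0833333⌋ = 18 → s; lat ⌊0.18245/0.0416667⌋ = 4 → e.
Extended square: lon ⌊0.02185/0.00833333⌋ = 2; lat ⌊0.01578/0.00416667⌋ = 3.

RD29se23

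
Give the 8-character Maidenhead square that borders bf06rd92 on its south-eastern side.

BF06sd01

Longitude extended square 9; +1 → 10, wraps to 0, carry into subsquare.
Longitude subsquare r = 17; +1 → 18 = s.
Latitude extended square 2; −1 → 1.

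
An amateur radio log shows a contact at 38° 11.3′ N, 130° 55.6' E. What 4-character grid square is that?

Add 180° to longitude and 90° to latitude: 310.93, 128.19.
Field: lon ⌊310.93/20⌋ = 15 → P; lat ⌊128.19/10⌋ = 12 → M.
Square: lon ⌊10.93/2⌋ = 5; lat ⌊8.19/1⌋ = 8.

PM58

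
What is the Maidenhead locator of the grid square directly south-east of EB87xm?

EB97al

Longitude subsquare x = 23; +1 → 24, wraps to 0 = a, carry into square.
Longitude square 8; +1 → 9.
Latitude subsquare m = 12; −1 → 11 = l.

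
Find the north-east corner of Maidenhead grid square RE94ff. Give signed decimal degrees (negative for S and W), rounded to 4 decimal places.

-45.7500, 178.5000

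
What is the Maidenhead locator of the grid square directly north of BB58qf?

Latitude subsquare f = 5; +1 → 6 = g.
The longitude characters are unchanged.

BB58qg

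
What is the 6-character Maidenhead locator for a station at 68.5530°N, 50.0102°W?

Add 180° to longitude and 90° to latitude: 129.9898, 158.5530.
Field: lon ⌊129.9898/20⌋ = 6 → G; lat ⌊158.5530/10⌋ = 15 → P.
Square: lon ⌊9.9898/2⌋ = 4; lat ⌊8.5530/1⌋ = 8.
Subsquare: lon ⌊1.9898/0.0833333⌋ = 23 → x; lat ⌊0.5530/0.0416667⌋ = 13 → n.

GP48xn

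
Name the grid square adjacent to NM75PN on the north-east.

NM75qo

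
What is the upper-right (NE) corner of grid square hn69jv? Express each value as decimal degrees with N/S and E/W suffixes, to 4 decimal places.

Field H=7, N=13: +7·20° lon, +13·10° lat → SW at lon -40°, lat 40°.
Square 6, 9: +6·2° lon, +9·1° lat → SW at lon -28°, lat 49°.
Subsquare j=9, v=21: +9·0.0833333° lon, +21·0.0416667° lat → SW at lon -27.25°, lat 49.875°.
Cell spans 0.0833333° lon × 0.0416667° lat. NE corner is SW corner plus one full cell.
latitude 49.9167° N, longitude 27.1667° W.

49.9167° N, 27.1667° W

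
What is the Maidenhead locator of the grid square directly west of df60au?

DF50xu

Longitude subsquare a = 0; −1 → -1, wraps to 23 = x, carry into square.
Longitude square 6; −1 → 5.
The latitude characters are unchanged.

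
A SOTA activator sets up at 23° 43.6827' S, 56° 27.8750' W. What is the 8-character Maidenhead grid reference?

Shift to the Maidenhead origin (180°W, 90°S): lon 123.53542, lat 66.27195.
Field: 123.53542/20 → 6 → G, 66.27195/10 → 6 → G; chars GG.
Square: 3.53542/2 → 1, 6.27195/1 → 6; chars 16.
Subsquare: 1.53542/0.0833333 → 18 → s, 0.27195/0.0416667 → 6 → g; chars sg.
Extended square: 0.03542/0.00833333 → 4, 0.02195/0.00416667 → 5; chars 45.

GG16sg45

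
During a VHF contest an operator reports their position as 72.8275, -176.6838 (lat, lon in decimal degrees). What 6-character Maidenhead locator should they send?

AQ12pt

Shift to the Maidenhead origin (180°W, 90°S): lon 3.3162, lat 162.8275.
Field: 3.3162/20 → 0 → A, 162.8275/10 → 16 → Q; chars AQ.
Square: 3.3162/2 → 1, 2.8275/1 → 2; chars 12.
Subsquare: 1.3162/0.0833333 → 15 → p, 0.8275/0.0416667 → 19 → t; chars pt.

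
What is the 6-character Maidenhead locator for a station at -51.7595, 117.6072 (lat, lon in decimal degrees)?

OD88tf

Offset from 180°W / 90°S: lon 297.6072°, lat 38.2405°.
Field: 297.6072/20 → 14 → O, 38.2405/10 → 3 → D; chars OD.
Square: 17.6072/2 → 8, 8.2405/1 → 8; chars 88.
Subsquare: 1.6072/0.0833333 → 19 → t, 0.2405/0.0416667 → 5 → f; chars tf.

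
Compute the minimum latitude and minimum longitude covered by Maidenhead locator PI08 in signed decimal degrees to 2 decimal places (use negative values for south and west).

Field P=15, I=8: +15·20° lon, +8·10° lat → SW at lon 120°, lat -10°.
Square 0, 8: +0·2° lon, +8·1° lat → SW at lon 120°, lat -2°.
latitude -2.00, longitude 120.00.

-2.00, 120.00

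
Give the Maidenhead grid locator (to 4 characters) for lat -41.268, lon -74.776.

FE28

Add 180° to longitude and 90° to latitude: 105.22, 48.73.
Field: 105.22/20 → 5 → F, 48.73/10 → 4 → E; chars FE.
Square: 5.22/2 → 2, 8.73/1 → 8; chars 28.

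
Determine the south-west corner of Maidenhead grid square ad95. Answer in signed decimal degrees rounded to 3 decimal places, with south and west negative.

-55.000, -162.000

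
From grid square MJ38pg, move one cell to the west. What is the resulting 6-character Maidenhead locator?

Longitude subsquare p = 15; −1 → 14 = o.
The latitude characters are unchanged.

MJ38og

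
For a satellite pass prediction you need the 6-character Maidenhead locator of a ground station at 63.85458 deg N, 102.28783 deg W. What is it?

Offset from 180°W / 90°S: lon 77.7122°, lat 153.8546°.
Field: 77.7122/20 → 3 → D, 153.8546/10 → 15 → P; chars DP.
Square: 17.7122/2 → 8, 3.8546/1 → 3; chars 83.
Subsquare: 1.7122/0.0833333 → 20 → u, 0.8546/0.0416667 → 20 → u; chars uu.

DP83uu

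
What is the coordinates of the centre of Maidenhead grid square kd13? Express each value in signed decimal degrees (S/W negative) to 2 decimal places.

-56.50, 23.00

Field K=10, D=3: +10·20° lon, +3·10° lat → SW at lon 20°, lat -60°.
Square 1, 3: +1·2° lon, +3·1° lat → SW at lon 22°, lat -57°.
Cell spans 2° lon × 1° lat. Centre is SW corner plus half of each.
latitude -56.50, longitude 23.00.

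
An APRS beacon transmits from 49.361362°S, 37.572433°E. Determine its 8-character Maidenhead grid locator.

Add 180° to longitude and 90° to latitude: 217.57243, 40.63864.
Field (20°×10°, letters A–R): 217.57243/20 → 10 → K, 40.63864/10 → 4 → E; chars KE.
Square (2°×1°, digits 0–9): 17.57243/2 → 8, 0.63864/1 → 0; chars 80.
Subsquare (5′×2.5′, letters a–x): 1.57243/0.0833333 → 18 → s, 0.63864/0.0416667 → 15 → p; chars sp.
Extended square (30″×15″, digits 0–9): 0.07243/0.00833333 → 8, 0.01364/0.00416667 → 3; chars 83.

KE80sp83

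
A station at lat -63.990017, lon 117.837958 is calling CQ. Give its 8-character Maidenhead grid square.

Add 180° to longitude and 90° to latitude: 297.83796, 26.00998.
Field: lon ⌊297.83796/20⌋ = 14 → O; lat ⌊26.00998/10⌋ = 2 → C.
Square: lon ⌊17.83796/2⌋ = 8; lat ⌊6.00998/1⌋ = 6.
Subsquare: lon ⌊1.83796/0.0833333⌋ = 22 → w; lat ⌊0.00998/0.0416667⌋ = 0 → a.
Extended square: lon ⌊0.00462/0.00833333⌋ = 0; lat ⌊0.00998/0.00416667⌋ = 2.

OC86wa02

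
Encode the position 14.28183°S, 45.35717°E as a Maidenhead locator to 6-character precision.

LH25qr

Add 180° to longitude and 90° to latitude: 225.3572, 75.7182.
Field: 225.3572/20 → 11 → L, 75.7182/10 → 7 → H; chars LH.
Square: 5.3572/2 → 2, 5.7182/1 → 5; chars 25.
Subsquare: 1.3572/0.0833333 → 16 → q, 0.7182/0.0416667 → 17 → r; chars qr.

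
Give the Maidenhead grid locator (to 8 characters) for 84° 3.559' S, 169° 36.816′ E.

RA45tw35

Offset from 180°W / 90°S: lon 349.61360°, lat 5.94068°.
Field (20°×10°, letters A–R): 349.61360/20 → 17 → R, 5.94068/10 → 0 → A; chars RA.
Square (2°×1°, digits 0–9): 9.61360/2 → 4, 5.94068/1 → 5; chars 45.
Subsquare (5′×2.5′, letters a–x): 1.61360/0.0833333 → 19 → t, 0.94068/0.0416667 → 22 → w; chars tw.
Extended square (30″×15″, digits 0–9): 0.03027/0.00833333 → 3, 0.02402/0.00416667 → 5; chars 35.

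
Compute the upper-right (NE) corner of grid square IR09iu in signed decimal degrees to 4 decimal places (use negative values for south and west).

Field I=8, R=17: +8·20° lon, +17·10° lat → SW at lon -20°, lat 80°.
Square 0, 9: +0·2° lon, +9·1° lat → SW at lon -20°, lat 89°.
Subsquare i=8, u=20: +8·0.0833333° lon, +20·0.0416667° lat → SW at lon -19.3333°, lat 89.8333°.
Cell spans 0.0833333° lon × 0.0416667° lat. NE corner is SW corner plus one full cell.
latitude 89.8750, longitude -19.2500.

89.8750, -19.2500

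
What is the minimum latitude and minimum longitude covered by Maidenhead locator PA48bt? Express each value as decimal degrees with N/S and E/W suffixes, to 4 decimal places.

81.2083° S, 128.0833° E

Field P=15, A=0: +15·20° lon, +0·10° lat → SW at lon 120°, lat -90°.
Square 4, 8: +4·2° lon, +8·1° lat → SW at lon 128°, lat -82°.
Subsquare b=1, t=19: +1·0.0833333° lon, +19·0.0416667° lat → SW at lon 128.083°, lat -81.2083°.
latitude 81.2083° S, longitude 128.0833° E.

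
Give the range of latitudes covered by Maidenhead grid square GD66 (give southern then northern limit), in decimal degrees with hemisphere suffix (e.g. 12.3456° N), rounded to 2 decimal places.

54.00° S, 53.00° S

Field G=6, D=3: +6·20° lon, +3·10° lat → SW at lon -60°, lat -60°.
Square 6, 6: +6·2° lon, +6·1° lat → SW at lon -48°, lat -54°.
Cell spans 2° lon × 1° lat.
south 54.00° S, north 53.00° S.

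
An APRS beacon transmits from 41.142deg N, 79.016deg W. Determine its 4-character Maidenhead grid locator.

FN01

Shift to the Maidenhead origin (180°W, 90°S): lon 100.98, lat 131.14.
Field (20°×10°, letters A–R): 100.98/20 → 5 → F, 131.14/10 → 13 → N; chars FN.
Square (2°×1°, digits 0–9): 0.98/2 → 0, 1.14/1 → 1; chars 01.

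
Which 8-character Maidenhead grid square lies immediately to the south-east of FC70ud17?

Longitude extended square 1; +1 → 2.
Latitude extended square 7; −1 → 6.

FC70ud26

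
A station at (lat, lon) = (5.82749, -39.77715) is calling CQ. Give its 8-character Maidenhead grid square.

HJ05ct68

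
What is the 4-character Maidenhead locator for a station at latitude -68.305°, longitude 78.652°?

Shift to the Maidenhead origin (180°W, 90°S): lon 258.65, lat 21.69.
Field: 258.65/20 → 12 → M, 21.69/10 → 2 → C; chars MC.
Square: 18.65/2 → 9, 1.69/1 → 1; chars 91.

MC91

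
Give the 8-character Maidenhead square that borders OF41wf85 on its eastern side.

OF41wf95

Longitude extended square 8; +1 → 9.
The latitude characters are unchanged.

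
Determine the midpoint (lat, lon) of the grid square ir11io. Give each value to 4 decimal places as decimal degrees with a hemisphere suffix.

81.6042° N, 17.2917° W

Field I=8, R=17: +8·20° lon, +17·10° lat → SW at lon -20°, lat 80°.
Square 1, 1: +1·2° lon, +1·1° lat → SW at lon -18°, lat 81°.
Subsquare i=8, o=14: +8·0.0833333° lon, +14·0.0416667° lat → SW at lon -17.3333°, lat 81.5833°.
Cell spans 0.0833333° lon × 0.0416667° lat. Centre is SW corner plus half of each.
latitude 81.6042° N, longitude 17.2917° W.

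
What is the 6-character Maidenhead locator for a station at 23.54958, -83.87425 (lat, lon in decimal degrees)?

EL83bn

Add 180° to longitude and 90° to latitude: 96.1257, 113.5496.
Field: lon ⌊96.1257/20⌋ = 4 → E; lat ⌊113.5496/10⌋ = 11 → L.
Square: lon ⌊16.1257/2⌋ = 8; lat ⌊3.5496/1⌋ = 3.
Subsquare: lon ⌊0.1257/0.0833333⌋ = 1 → b; lat ⌊0.5496/0.0416667⌋ = 13 → n.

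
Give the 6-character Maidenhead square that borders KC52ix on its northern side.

KC53ia

Latitude subsquare x = 23; +1 → 24, wraps to 0 = a, carry into square.
Latitude square 2; +1 → 3.
The longitude characters are unchanged.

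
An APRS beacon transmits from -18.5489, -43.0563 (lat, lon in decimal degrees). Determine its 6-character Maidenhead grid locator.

Add 180° to longitude and 90° to latitude: 136.9437, 71.4511.
Field (20°×10°, letters A–R): 136.9437/20 → 6 → G, 71.4511/10 → 7 → H; chars GH.
Square (2°×1°, digits 0–9): 16.9437/2 → 8, 1.4511/1 → 1; chars 81.
Subsquare (5′×2.5′, letters a–x): 0.9437/0.0833333 → 11 → l, 0.4511/0.0416667 → 10 → k; chars lk.

GH81lk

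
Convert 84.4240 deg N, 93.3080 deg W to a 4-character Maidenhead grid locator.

ER34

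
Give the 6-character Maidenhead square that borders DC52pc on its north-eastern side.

Longitude subsquare p = 15; +1 → 16 = q.
Latitude subsquare c = 2; +1 → 3 = d.

DC52qd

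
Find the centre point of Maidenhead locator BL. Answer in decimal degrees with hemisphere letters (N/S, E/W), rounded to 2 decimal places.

25.00° N, 150.00° W

Field B=1, L=11: +1·20° lon, +11·10° lat → SW at lon -160°, lat 20°.
Cell spans 20° lon × 10° lat. Centre is SW corner plus half of each.
latitude 25.00° N, longitude 150.00° W.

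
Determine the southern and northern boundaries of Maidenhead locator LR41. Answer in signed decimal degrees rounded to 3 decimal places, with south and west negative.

81.000, 82.000

Field L=11, R=17: +11·20° lon, +17·10° lat → SW at lon 40°, lat 80°.
Square 4, 1: +4·2° lon, +1·1° lat → SW at lon 48°, lat 81°.
Cell spans 2° lon × 1° lat.
south 81.000, north 82.000.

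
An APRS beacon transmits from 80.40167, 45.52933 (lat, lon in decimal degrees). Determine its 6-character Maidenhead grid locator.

LR20sj

Add 180° to longitude and 90° to latitude: 225.5293, 170.4017.
Field: lon ⌊225.5293/20⌋ = 11 → L; lat ⌊170.4017/10⌋ = 17 → R.
Square: lon ⌊5.5293/2⌋ = 2; lat ⌊0.4017/1⌋ = 0.
Subsquare: lon ⌊1.5293/0.0833333⌋ = 18 → s; lat ⌊0.4017/0.0416667⌋ = 9 → j.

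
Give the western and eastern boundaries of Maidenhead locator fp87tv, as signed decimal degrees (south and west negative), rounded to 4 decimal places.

-62.4167, -62.3333

Field F=5, P=15: +5·20° lon, +15·10° lat → SW at lon -80°, lat 60°.
Square 8, 7: +8·2° lon, +7·1° lat → SW at lon -64°, lat 67°.
Subsquare t=19, v=21: +19·0.0833333° lon, +21·0.0416667° lat → SW at lon -62.4167°, lat 67.875°.
Cell spans 0.0833333° lon × 0.0416667° lat.
west -62.4167, east -62.3333.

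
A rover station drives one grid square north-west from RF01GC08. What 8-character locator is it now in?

Longitude extended square 0; −1 → -1, wraps to 9, carry into subsquare.
Longitude subsquare g = 6; −1 → 5 = f.
Latitude extended square 8; +1 → 9.

RF01fc99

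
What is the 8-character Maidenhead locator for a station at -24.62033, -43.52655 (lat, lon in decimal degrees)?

GG85fj61

Shift to the Maidenhead origin (180°W, 90°S): lon 136.47345, lat 65.37967.
Field: 136.47345/20 → 6 → G, 65.37967/10 → 6 → G; chars GG.
Square: 16.47345/2 → 8, 5.37967/1 → 5; chars 85.
Subsquare: 0.47345/0.0833333 → 5 → f, 0.37967/0.0416667 → 9 → j; chars fj.
Extended square: 0.05678/0.00833333 → 6, 0.00467/0.00416667 → 1; chars 61.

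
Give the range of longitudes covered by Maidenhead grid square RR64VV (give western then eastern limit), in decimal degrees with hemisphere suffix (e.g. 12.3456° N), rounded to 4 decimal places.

173.7500° E, 173.8333° E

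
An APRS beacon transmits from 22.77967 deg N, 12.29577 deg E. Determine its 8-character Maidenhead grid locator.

Offset from 180°W / 90°S: lon 192.29577°, lat 112.77967°.
Field (20°×10°, letters A–R): lon ⌊192.29577/20⌋ = 9 → J; lat ⌊112.77967/10⌋ = 11 → L.
Square (2°×1°, digits 0–9): lon ⌊12.29577/2⌋ = 6; lat ⌊2.77967/1⌋ = 2.
Subsquare (5′×2.5′, letters a–x): lon ⌊0.29577/0.0833333⌋ = 3 → d; lat ⌊0.77967/0.0416667⌋ = 18 → s.
Extended square (30″×15″, digits 0–9): lon ⌊0.04577/0.00833333⌋ = 5; lat ⌊0.02967/0.00416667⌋ = 7.

JL62ds57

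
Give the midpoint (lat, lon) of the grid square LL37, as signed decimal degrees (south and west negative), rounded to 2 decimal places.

Field L=11, L=11: +11·20° lon, +11·10° lat → SW at lon 40°, lat 20°.
Square 3, 7: +3·2° lon, +7·1° lat → SW at lon 46°, lat 27°.
Cell spans 2° lon × 1° lat. Centre is SW corner plus half of each.
latitude 27.50, longitude 47.00.

27.50, 47.00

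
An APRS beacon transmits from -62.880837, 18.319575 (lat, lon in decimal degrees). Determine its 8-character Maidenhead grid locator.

JC97dc88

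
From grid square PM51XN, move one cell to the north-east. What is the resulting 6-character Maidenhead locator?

Longitude subsquare x = 23; +1 → 24, wraps to 0 = a, carry into square.
Longitude square 5; +1 → 6.
Latitude subsquare n = 13; +1 → 14 = o.

PM61ao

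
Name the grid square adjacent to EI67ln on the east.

EI67mn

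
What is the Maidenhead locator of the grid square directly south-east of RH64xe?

RH74ad

Longitude subsquare x = 23; +1 → 24, wraps to 0 = a, carry into square.
Longitude square 6; +1 → 7.
Latitude subsquare e = 4; −1 → 3 = d.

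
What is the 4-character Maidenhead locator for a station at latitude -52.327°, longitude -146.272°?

BD67

Shift to the Maidenhead origin (180°W, 90°S): lon 33.73, lat 37.67.
Field: 33.73/20 → 1 → B, 37.67/10 → 3 → D; chars BD.
Square: 13.73/2 → 6, 7.67/1 → 7; chars 67.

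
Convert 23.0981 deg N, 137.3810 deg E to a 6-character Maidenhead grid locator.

PL83qc

Shift to the Maidenhead origin (180°W, 90°S): lon 317.3810, lat 113.0981.
Field (20°×10°, letters A–R): 317.3810/20 → 15 → P, 113.0981/10 → 11 → L; chars PL.
Square (2°×1°, digits 0–9): 17.3810/2 → 8, 3.0981/1 → 3; chars 83.
Subsquare (5′×2.5′, letters a–x): 1.3810/0.0833333 → 16 → q, 0.0981/0.0416667 → 2 → c; chars qc.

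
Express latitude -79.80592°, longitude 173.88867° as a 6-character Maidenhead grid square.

Offset from 180°W / 90°S: lon 353.8887°, lat 10.1941°.
Field: 353.8887/20 → 17 → R, 10.1941/10 → 1 → B; chars RB.
Square: 13.8887/2 → 6, 0.1941/1 → 0; chars 60.
Subsquare: 1.8887/0.0833333 → 22 → w, 0.1941/0.0416667 → 4 → e; chars we.

RB60we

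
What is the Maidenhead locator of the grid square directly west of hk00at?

Longitude subsquare a = 0; −1 → -1, wraps to 23 = x, carry into square.
Longitude square 0; −1 → -1, wraps to 9, carry into field.
Longitude field H = 7; −1 → 6 = G.
The latitude characters are unchanged.

GK90xt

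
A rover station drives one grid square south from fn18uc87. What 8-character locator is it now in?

FN18uc86

Latitude extended square 7; −1 → 6.
The longitude characters are unchanged.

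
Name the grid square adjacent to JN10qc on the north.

Latitude subsquare c = 2; +1 → 3 = d.
The longitude characters are unchanged.

JN10qd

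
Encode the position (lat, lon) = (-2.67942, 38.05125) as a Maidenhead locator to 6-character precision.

KI97ah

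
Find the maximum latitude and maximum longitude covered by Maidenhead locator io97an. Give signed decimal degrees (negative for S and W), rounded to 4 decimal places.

57.5833, -1.9167

Field I=8, O=14: +8·20° lon, +14·10° lat → SW at lon -20°, lat 50°.
Square 9, 7: +9·2° lon, +7·1° lat → SW at lon -2°, lat 57°.
Subsquare a=0, n=13: +0·0.0833333° lon, +13·0.0416667° lat → SW at lon -2°, lat 57.5417°.
Cell spans 0.0833333° lon × 0.0416667° lat. NE corner is SW corner plus one full cell.
latitude 57.5833, longitude -1.9167.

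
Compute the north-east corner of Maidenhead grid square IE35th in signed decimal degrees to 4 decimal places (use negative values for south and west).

-44.6667, -12.3333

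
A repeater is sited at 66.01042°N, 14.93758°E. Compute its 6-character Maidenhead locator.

JP76la

Offset from 180°W / 90°S: lon 194.9376°, lat 156.0104°.
Field (20°×10°, letters A–R): lon ⌊194.9376/20⌋ = 9 → J; lat ⌊156.0104/10⌋ = 15 → P.
Square (2°×1°, digits 0–9): lon ⌊14.9376/2⌋ = 7; lat ⌊6.0104/1⌋ = 6.
Subsquare (5′×2.5′, letters a–x): lon ⌊0.9376/0.0833333⌋ = 11 → l; lat ⌊0.0104/0.0416667⌋ = 0 → a.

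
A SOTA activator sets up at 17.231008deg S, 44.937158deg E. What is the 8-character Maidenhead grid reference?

LH22ls24

Add 180° to longitude and 90° to latitude: 224.93716, 72.76899.
Field: 224.93716/20 → 11 → L, 72.76899/10 → 7 → H; chars LH.
Square: 4.93716/2 → 2, 2.76899/1 → 2; chars 22.
Subsquare: 0.93716/0.0833333 → 11 → l, 0.76899/0.0416667 → 18 → s; chars ls.
Extended square: 0.02049/0.00833333 → 2, 0.01899/0.00416667 → 4; chars 24.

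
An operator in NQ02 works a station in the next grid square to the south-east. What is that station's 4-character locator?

Longitude square 0; +1 → 1.
Latitude square 2; −1 → 1.

NQ11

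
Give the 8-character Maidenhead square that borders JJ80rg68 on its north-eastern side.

JJ80rg79

Longitude extended square 6; +1 → 7.
Latitude extended square 8; +1 → 9.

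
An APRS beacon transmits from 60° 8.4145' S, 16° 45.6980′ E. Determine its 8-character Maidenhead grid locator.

JC89ju16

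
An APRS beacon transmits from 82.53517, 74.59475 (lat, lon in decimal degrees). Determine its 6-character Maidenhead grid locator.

MR72hm

Shift to the Maidenhead origin (180°W, 90°S): lon 254.5948, lat 172.5352.
Field: 254.5948/20 → 12 → M, 172.5352/10 → 17 → R; chars MR.
Square: 14.5948/2 → 7, 2.5352/1 → 2; chars 72.
Subsquare: 0.5948/0.0833333 → 7 → h, 0.5352/0.0416667 → 12 → m; chars hm.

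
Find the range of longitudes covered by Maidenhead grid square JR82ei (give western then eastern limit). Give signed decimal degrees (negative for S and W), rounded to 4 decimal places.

16.3333, 16.4167

Field J=9, R=17: +9·20° lon, +17·10° lat → SW at lon 0°, lat 80°.
Square 8, 2: +8·2° lon, +2·1° lat → SW at lon 16°, lat 82°.
Subsquare e=4, i=8: +4·0.0833333° lon, +8·0.0416667° lat → SW at lon 16.3333°, lat 82.3333°.
Cell spans 0.0833333° lon × 0.0416667° lat.
west 16.3333, east 16.4167.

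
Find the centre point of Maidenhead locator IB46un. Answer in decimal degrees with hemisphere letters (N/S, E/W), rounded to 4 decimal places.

73.4375° S, 10.2917° W

Field I=8, B=1: +8·20° lon, +1·10° lat → SW at lon -20°, lat -80°.
Square 4, 6: +4·2° lon, +6·1° lat → SW at lon -12°, lat -74°.
Subsquare u=20, n=13: +20·0.0833333° lon, +13·0.0416667° lat → SW at lon -10.3333°, lat -73.4583°.
Cell spans 0.0833333° lon × 0.0416667° lat. Centre is SW corner plus half of each.
latitude 73.4375° S, longitude 10.2917° W.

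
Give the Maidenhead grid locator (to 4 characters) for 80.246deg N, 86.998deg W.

Offset from 180°W / 90°S: lon 93.00°, lat 170.25°.
Field (20°×10°, letters A–R): 93.00/20 → 4 → E, 170.25/10 → 17 → R; chars ER.
Square (2°×1°, digits 0–9): 13.00/2 → 6, 0.25/1 → 0; chars 60.

ER60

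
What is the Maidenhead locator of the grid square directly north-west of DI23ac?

Longitude subsquare a = 0; −1 → -1, wraps to 23 = x, carry into square.
Longitude square 2; −1 → 1.
Latitude subsquare c = 2; +1 → 3 = d.

DI13xd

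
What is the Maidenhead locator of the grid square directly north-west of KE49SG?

KE49rh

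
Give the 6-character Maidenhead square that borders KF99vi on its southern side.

KF99vh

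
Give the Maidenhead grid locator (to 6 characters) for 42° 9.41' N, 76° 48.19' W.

FN12od

Shift to the Maidenhead origin (180°W, 90°S): lon 103.1968, lat 132.1568.
Field (20°×10°, letters A–R): lon ⌊103.1968/20⌋ = 5 → F; lat ⌊132.1568/10⌋ = 13 → N.
Square (2°×1°, digits 0–9): lon ⌊3.1968/2⌋ = 1; lat ⌊2.1568/1⌋ = 2.
Subsquare (5′×2.5′, letters a–x): lon ⌊1.1968/0.0833333⌋ = 14 → o; lat ⌊0.1568/0.0416667⌋ = 3 → d.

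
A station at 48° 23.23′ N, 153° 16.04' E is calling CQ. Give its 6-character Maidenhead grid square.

QN68pj

Offset from 180°W / 90°S: lon 333.2673°, lat 138.3872°.
Field: 333.2673/20 → 16 → Q, 138.3872/10 → 13 → N; chars QN.
Square: 13.2673/2 → 6, 8.3872/1 → 8; chars 68.
Subsquare: 1.2673/0.0833333 → 15 → p, 0.3872/0.0416667 → 9 → j; chars pj.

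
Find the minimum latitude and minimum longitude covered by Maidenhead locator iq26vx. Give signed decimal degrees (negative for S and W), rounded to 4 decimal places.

Field I=8, Q=16: +8·20° lon, +16·10° lat → SW at lon -20°, lat 70°.
Square 2, 6: +2·2° lon, +6·1° lat → SW at lon -16°, lat 76°.
Subsquare v=21, x=23: +21·0.0833333° lon, +23·0.0416667° lat → SW at lon -14.25°, lat 76.9583°.
latitude 76.9583, longitude -14.2500.

76.9583, -14.2500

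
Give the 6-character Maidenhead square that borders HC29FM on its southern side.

HC29fl

Latitude subsquare m = 12; −1 → 11 = l.
The longitude characters are unchanged.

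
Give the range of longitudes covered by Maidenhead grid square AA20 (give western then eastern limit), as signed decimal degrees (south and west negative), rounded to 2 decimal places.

Field A=0, A=0: +0·20° lon, +0·10° lat → SW at lon -180°, lat -90°.
Square 2, 0: +2·2° lon, +0·1° lat → SW at lon -176°, lat -90°.
Cell spans 2° lon × 1° lat.
west -176.00, east -174.00.

-176.00, -174.00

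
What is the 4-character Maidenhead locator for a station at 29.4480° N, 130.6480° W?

CL49

Offset from 180°W / 90°S: lon 49.35°, lat 119.45°.
Field: 49.35/20 → 2 → C, 119.45/10 → 11 → L; chars CL.
Square: 9.35/2 → 4, 9.45/1 → 9; chars 49.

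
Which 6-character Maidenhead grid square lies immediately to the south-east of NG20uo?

NG20vn

Longitude subsquare u = 20; +1 → 21 = v.
Latitude subsquare o = 14; −1 → 13 = n.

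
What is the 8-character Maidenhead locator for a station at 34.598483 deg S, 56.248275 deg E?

LF85cj96

Add 180° to longitude and 90° to latitude: 236.24828, 55.40152.
Field: lon ⌊236.24828/20⌋ = 11 → L; lat ⌊55.40152/10⌋ = 5 → F.
Square: lon ⌊16.24828/2⌋ = 8; lat ⌊5.40152/1⌋ = 5.
Subsquare: lon ⌊0.24828/0.0833333⌋ = 2 → c; lat ⌊0.40152/0.0416667⌋ = 9 → j.
Extended square: lon ⌊0.08161/0.00833333⌋ = 9; lat ⌊0.02652/0.00416667⌋ = 6.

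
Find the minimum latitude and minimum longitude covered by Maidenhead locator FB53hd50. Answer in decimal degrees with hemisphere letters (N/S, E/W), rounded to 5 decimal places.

Field F=5, B=1: +5·20° lon, +1·10° lat → SW at lon -80°, lat -80°.
Square 5, 3: +5·2° lon, +3·1° lat → SW at lon -70°, lat -77°.
Subsquare h=7, d=3: +7·0.0833333° lon, +3·0.0416667° lat → SW at lon -69.4167°, lat -76.875°.
Extended square 5, 0: +5·0.00833333° lon, +0·0.00416667° lat → SW at lon -69.375°, lat -76.875°.
latitude 76.87500° S, longitude 69.37500° W.

76.87500° S, 69.37500° W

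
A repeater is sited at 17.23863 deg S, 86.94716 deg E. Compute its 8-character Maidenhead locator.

Add 180° to longitude and 90° to latitude: 266.94716, 72.76137.
Field (20°×10°, letters A–R): 266.94716/20 → 13 → N, 72.76137/10 → 7 → H; chars NH.
Square (2°×1°, digits 0–9): 6.94716/2 → 3, 2.76137/1 → 2; chars 32.
Subsquare (5′×2.5′, letters a–x): 0.94716/0.0833333 → 11 → l, 0.76137/0.0416667 → 18 → s; chars ls.
Extended square (30″×15″, digits 0–9): 0.03049/0.00833333 → 3, 0.01137/0.00416667 → 2; chars 32.

NH32ls32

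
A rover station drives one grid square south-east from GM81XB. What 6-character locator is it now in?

GM91aa

Longitude subsquare x = 23; +1 → 24, wraps to 0 = a, carry into square.
Longitude square 8; +1 → 9.
Latitude subsquare b = 1; −1 → 0 = a.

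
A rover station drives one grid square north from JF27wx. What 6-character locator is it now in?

Latitude subsquare x = 23; +1 → 24, wraps to 0 = a, carry into square.
Latitude square 7; +1 → 8.
The longitude characters are unchanged.

JF28wa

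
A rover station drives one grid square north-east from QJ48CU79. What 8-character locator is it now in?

Longitude extended square 7; +1 → 8.
Latitude extended square 9; +1 → 10, wraps to 0, carry into subsquare.
Latitude subsquare u = 20; +1 → 21 = v.

QJ48cv80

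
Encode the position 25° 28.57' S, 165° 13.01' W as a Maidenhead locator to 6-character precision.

AG74jm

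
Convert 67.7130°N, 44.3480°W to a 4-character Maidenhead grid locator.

Shift to the Maidenhead origin (180°W, 90°S): lon 135.65, lat 157.71.
Field: 135.65/20 → 6 → G, 157.71/10 → 15 → P; chars GP.
Square: 15.65/2 → 7, 7.71/1 → 7; chars 77.

GP77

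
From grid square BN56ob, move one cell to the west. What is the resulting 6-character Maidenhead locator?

BN56nb

Longitude subsquare o = 14; −1 → 13 = n.
The latitude characters are unchanged.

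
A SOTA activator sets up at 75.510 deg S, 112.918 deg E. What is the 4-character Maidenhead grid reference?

OB64

Add 180° to longitude and 90° to latitude: 292.92, 14.49.
Field: lon ⌊292.92/20⌋ = 14 → O; lat ⌊14.49/10⌋ = 1 → B.
Square: lon ⌊12.92/2⌋ = 6; lat ⌊4.49/1⌋ = 4.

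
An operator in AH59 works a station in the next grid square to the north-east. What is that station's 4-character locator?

AI60

Longitude square 5; +1 → 6.
Latitude square 9; +1 → 10, wraps to 0, carry into field.
Latitude field H = 7; +1 → 8 = I.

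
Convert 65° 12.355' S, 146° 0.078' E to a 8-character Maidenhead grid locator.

Add 180° to longitude and 90° to latitude: 326.00130, 24.79408.
Field: lon ⌊326.00130/20⌋ = 16 → Q; lat ⌊24.79408/10⌋ = 2 → C.
Square: lon ⌊6.00130/2⌋ = 3; lat ⌊4.79408/1⌋ = 4.
Subsquare: lon ⌊0.00130/0.0833333⌋ = 0 → a; lat ⌊0.79408/0.0416667⌋ = 19 → t.
Extended square: lon ⌊0.00130/0.00833333⌋ = 0; lat ⌊0.00242/0.00416667⌋ = 0.

QC34at00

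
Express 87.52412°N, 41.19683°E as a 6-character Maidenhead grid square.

LR07om

Offset from 180°W / 90°S: lon 221.1968°, lat 177.5241°.
Field: lon ⌊221.1968/20⌋ = 11 → L; lat ⌊177.5241/10⌋ = 17 → R.
Square: lon ⌊1.1968/2⌋ = 0; lat ⌊7.5241/1⌋ = 7.
Subsquare: lon ⌊1.1968/0.0833333⌋ = 14 → o; lat ⌊0.5241/0.0416667⌋ = 12 → m.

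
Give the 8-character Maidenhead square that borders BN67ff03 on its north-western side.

Longitude extended square 0; −1 → -1, wraps to 9, carry into subsquare.
Longitude subsquare f = 5; −1 → 4 = e.
Latitude extended square 3; +1 → 4.

BN67ef94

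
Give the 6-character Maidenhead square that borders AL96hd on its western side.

Longitude subsquare h = 7; −1 → 6 = g.
The latitude characters are unchanged.

AL96gd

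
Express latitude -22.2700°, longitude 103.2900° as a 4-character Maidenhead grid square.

OG17

Add 180° to longitude and 90° to latitude: 283.29, 67.73.
Field: lon ⌊283.29/20⌋ = 14 → O; lat ⌊67.73/10⌋ = 6 → G.
Square: lon ⌊3.29/2⌋ = 1; lat ⌊7.73/1⌋ = 7.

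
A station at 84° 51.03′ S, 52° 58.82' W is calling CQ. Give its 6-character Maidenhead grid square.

GA35md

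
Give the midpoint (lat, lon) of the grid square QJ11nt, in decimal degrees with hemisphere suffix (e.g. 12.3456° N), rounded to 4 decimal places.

Field Q=16, J=9: +16·20° lon, +9·10° lat → SW at lon 140°, lat 0°.
Square 1, 1: +1·2° lon, +1·1° lat → SW at lon 142°, lat 1°.
Subsquare n=13, t=19: +13·0.0833333° lon, +19·0.0416667° lat → SW at lon 143.083°, lat 1.79167°.
Cell spans 0.0833333° lon × 0.0416667° lat. Centre is SW corner plus half of each.
latitude 1.8125° N, longitude 143.1250° E.

1.8125° N, 143.1250° E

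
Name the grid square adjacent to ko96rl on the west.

Longitude subsquare r = 17; −1 → 16 = q.
The latitude characters are unchanged.

KO96ql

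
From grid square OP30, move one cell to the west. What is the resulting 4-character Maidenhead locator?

OP20

Longitude square 3; −1 → 2.
The latitude characters are unchanged.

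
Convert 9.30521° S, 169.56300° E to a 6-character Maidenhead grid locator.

RI40sq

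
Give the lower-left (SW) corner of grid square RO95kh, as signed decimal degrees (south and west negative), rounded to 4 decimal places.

55.2917, 178.8333

Field R=17, O=14: +17·20° lon, +14·10° lat → SW at lon 160°, lat 50°.
Square 9, 5: +9·2° lon, +5·1° lat → SW at lon 178°, lat 55°.
Subsquare k=10, h=7: +10·0.0833333° lon, +7·0.0416667° lat → SW at lon 178.833°, lat 55.2917°.
latitude 55.2917, longitude 178.8333.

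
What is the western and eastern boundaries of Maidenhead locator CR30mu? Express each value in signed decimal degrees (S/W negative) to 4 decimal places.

-133.0000, -132.9167

Field C=2, R=17: +2·20° lon, +17·10° lat → SW at lon -140°, lat 80°.
Square 3, 0: +3·2° lon, +0·1° lat → SW at lon -134°, lat 80°.
Subsquare m=12, u=20: +12·0.0833333° lon, +20·0.0416667° lat → SW at lon -133°, lat 80.8333°.
Cell spans 0.0833333° lon × 0.0416667° lat.
west -133.0000, east -132.9167.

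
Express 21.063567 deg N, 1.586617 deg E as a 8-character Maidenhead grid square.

JL01tb05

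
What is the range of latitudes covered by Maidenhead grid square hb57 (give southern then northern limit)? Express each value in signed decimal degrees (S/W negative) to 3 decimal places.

-73.000, -72.000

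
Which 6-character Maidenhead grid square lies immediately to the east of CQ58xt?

CQ68at

Longitude subsquare x = 23; +1 → 24, wraps to 0 = a, carry into square.
Longitude square 5; +1 → 6.
The latitude characters are unchanged.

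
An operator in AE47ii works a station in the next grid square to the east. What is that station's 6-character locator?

Longitude subsquare i = 8; +1 → 9 = j.
The latitude characters are unchanged.

AE47ji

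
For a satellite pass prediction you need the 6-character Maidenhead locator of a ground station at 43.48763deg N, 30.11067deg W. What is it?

HN43wl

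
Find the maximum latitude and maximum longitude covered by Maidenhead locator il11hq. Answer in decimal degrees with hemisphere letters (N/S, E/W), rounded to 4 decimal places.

21.7083° N, 17.3333° W

Field I=8, L=11: +8·20° lon, +11·10° lat → SW at lon -20°, lat 20°.
Square 1, 1: +1·2° lon, +1·1° lat → SW at lon -18°, lat 21°.
Subsquare h=7, q=16: +7·0.0833333° lon, +16·0.0416667° lat → SW at lon -17.4167°, lat 21.6667°.
Cell spans 0.0833333° lon × 0.0416667° lat. NE corner is SW corner plus one full cell.
latitude 21.7083° N, longitude 17.3333° W.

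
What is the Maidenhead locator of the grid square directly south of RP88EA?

RP87ex

Latitude subsquare a = 0; −1 → -1, wraps to 23 = x, carry into square.
Latitude square 8; −1 → 7.
The longitude characters are unchanged.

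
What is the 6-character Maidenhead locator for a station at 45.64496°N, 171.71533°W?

AN45dp

Offset from 180°W / 90°S: lon 8.2847°, lat 135.6450°.
Field: lon ⌊8.2847/20⌋ = 0 → A; lat ⌊135.6450/10⌋ = 13 → N.
Square: lon ⌊8.2847/2⌋ = 4; lat ⌊5.6450/1⌋ = 5.
Subsquare: lon ⌊0.2847/0.0833333⌋ = 3 → d; lat ⌊0.6450/0.0416667⌋ = 15 → p.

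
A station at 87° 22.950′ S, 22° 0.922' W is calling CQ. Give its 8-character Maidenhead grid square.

HA82xo88

Add 180° to longitude and 90° to latitude: 157.98463, 2.61750.
Field (20°×10°, letters A–R): lon ⌊157.98463/20⌋ = 7 → H; lat ⌊2.61750/10⌋ = 0 → A.
Square (2°×1°, digits 0–9): lon ⌊17.98463/2⌋ = 8; lat ⌊2.61750/1⌋ = 2.
Subsquare (5′×2.5′, letters a–x): lon ⌊1.98463/0.0833333⌋ = 23 → x; lat ⌊0.61750/0.0416667⌋ = 14 → o.
Extended square (30″×15″, digits 0–9): lon ⌊0.06797/0.00833333⌋ = 8; lat ⌊0.03417/0.00416667⌋ = 8.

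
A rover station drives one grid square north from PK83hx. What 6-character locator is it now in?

PK84ha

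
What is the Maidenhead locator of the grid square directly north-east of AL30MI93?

AL30ni04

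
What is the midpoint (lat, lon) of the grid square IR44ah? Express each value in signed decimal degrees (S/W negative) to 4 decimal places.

84.3125, -11.9583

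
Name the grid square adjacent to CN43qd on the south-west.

CN43pc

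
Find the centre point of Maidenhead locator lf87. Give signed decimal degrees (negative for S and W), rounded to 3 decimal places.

Field L=11, F=5: +11·20° lon, +5·10° lat → SW at lon 40°, lat -40°.
Square 8, 7: +8·2° lon, +7·1° lat → SW at lon 56°, lat -33°.
Cell spans 2° lon × 1° lat. Centre is SW corner plus half of each.
latitude -32.500, longitude 57.000.

-32.500, 57.000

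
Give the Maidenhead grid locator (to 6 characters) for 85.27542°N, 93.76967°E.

NR65vg

Offset from 180°W / 90°S: lon 273.7697°, lat 175.2754°.
Field (20°×10°, letters A–R): 273.7697/20 → 13 → N, 175.2754/10 → 17 → R; chars NR.
Square (2°×1°, digits 0–9): 13.7697/2 → 6, 5.2754/1 → 5; chars 65.
Subsquare (5′×2.5′, letters a–x): 1.7697/0.0833333 → 21 → v, 0.2754/0.0416667 → 6 → g; chars vg.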